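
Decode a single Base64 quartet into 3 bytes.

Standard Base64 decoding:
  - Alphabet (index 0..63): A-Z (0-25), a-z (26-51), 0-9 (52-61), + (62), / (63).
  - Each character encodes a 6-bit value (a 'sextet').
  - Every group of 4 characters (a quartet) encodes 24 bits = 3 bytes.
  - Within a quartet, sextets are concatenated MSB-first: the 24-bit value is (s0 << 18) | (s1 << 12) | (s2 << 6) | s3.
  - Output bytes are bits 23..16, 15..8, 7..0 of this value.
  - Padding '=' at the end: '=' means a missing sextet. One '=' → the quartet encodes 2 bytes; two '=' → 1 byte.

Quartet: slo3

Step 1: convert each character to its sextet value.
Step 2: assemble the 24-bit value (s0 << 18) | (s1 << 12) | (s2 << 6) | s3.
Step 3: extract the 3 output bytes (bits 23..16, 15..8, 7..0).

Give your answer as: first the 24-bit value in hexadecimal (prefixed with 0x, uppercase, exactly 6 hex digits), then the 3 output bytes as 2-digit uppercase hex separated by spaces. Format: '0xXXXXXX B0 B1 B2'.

Sextets: s=44, l=37, o=40, 3=55
24-bit: (44<<18) | (37<<12) | (40<<6) | 55
      = 0xB00000 | 0x025000 | 0x000A00 | 0x000037
      = 0xB25A37
Bytes: (v>>16)&0xFF=B2, (v>>8)&0xFF=5A, v&0xFF=37

Answer: 0xB25A37 B2 5A 37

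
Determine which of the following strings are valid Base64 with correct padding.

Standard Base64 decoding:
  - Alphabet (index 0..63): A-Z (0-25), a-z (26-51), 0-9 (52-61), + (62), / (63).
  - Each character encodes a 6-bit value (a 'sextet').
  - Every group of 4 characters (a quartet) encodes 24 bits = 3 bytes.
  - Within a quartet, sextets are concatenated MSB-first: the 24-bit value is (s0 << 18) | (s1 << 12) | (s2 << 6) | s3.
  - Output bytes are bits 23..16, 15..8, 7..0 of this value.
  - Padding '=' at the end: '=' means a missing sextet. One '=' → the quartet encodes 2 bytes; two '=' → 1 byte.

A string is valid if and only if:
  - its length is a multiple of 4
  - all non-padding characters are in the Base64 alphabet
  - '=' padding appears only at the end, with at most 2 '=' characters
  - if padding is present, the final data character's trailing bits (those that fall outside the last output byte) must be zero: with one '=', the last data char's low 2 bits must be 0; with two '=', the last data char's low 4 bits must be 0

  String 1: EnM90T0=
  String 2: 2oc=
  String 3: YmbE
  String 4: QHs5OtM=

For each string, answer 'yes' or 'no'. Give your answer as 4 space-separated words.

Answer: yes yes yes yes

Derivation:
String 1: 'EnM90T0=' → valid
String 2: '2oc=' → valid
String 3: 'YmbE' → valid
String 4: 'QHs5OtM=' → valid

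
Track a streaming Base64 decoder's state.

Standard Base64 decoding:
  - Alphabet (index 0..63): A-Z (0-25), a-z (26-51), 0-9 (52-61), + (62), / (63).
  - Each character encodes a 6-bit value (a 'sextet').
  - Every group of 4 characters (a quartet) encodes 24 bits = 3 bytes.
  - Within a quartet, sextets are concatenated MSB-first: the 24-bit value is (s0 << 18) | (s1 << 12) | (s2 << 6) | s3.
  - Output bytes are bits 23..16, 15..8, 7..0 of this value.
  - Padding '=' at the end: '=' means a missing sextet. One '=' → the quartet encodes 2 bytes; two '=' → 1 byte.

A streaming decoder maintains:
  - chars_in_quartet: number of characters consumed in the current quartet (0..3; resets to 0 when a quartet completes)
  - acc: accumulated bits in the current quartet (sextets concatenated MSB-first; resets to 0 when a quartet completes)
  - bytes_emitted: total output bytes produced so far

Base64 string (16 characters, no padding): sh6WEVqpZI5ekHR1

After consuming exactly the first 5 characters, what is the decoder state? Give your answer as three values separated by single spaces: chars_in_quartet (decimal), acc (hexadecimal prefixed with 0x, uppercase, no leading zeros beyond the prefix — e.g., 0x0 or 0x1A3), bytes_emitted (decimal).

Answer: 1 0x4 3

Derivation:
After char 0 ('s'=44): chars_in_quartet=1 acc=0x2C bytes_emitted=0
After char 1 ('h'=33): chars_in_quartet=2 acc=0xB21 bytes_emitted=0
After char 2 ('6'=58): chars_in_quartet=3 acc=0x2C87A bytes_emitted=0
After char 3 ('W'=22): chars_in_quartet=4 acc=0xB21E96 -> emit B2 1E 96, reset; bytes_emitted=3
After char 4 ('E'=4): chars_in_quartet=1 acc=0x4 bytes_emitted=3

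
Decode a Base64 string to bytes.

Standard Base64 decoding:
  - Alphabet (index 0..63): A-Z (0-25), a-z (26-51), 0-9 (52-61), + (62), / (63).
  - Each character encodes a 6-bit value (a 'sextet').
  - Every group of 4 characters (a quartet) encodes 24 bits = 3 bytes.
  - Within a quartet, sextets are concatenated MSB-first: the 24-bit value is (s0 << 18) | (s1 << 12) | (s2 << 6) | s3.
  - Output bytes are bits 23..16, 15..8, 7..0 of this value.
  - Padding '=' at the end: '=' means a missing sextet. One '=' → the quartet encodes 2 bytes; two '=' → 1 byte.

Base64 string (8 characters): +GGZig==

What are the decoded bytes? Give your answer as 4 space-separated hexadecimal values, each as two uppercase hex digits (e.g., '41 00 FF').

After char 0 ('+'=62): chars_in_quartet=1 acc=0x3E bytes_emitted=0
After char 1 ('G'=6): chars_in_quartet=2 acc=0xF86 bytes_emitted=0
After char 2 ('G'=6): chars_in_quartet=3 acc=0x3E186 bytes_emitted=0
After char 3 ('Z'=25): chars_in_quartet=4 acc=0xF86199 -> emit F8 61 99, reset; bytes_emitted=3
After char 4 ('i'=34): chars_in_quartet=1 acc=0x22 bytes_emitted=3
After char 5 ('g'=32): chars_in_quartet=2 acc=0x8A0 bytes_emitted=3
Padding '==': partial quartet acc=0x8A0 -> emit 8A; bytes_emitted=4

Answer: F8 61 99 8A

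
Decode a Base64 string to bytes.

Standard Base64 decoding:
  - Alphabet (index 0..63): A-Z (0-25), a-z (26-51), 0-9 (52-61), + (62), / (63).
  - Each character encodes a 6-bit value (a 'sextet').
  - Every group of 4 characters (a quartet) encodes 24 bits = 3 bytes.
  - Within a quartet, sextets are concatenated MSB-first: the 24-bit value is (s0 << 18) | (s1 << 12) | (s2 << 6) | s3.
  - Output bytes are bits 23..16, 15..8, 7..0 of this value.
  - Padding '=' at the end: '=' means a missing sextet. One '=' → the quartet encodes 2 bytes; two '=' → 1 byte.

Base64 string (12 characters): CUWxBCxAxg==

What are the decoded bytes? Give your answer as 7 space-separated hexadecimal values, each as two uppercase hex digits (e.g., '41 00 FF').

After char 0 ('C'=2): chars_in_quartet=1 acc=0x2 bytes_emitted=0
After char 1 ('U'=20): chars_in_quartet=2 acc=0x94 bytes_emitted=0
After char 2 ('W'=22): chars_in_quartet=3 acc=0x2516 bytes_emitted=0
After char 3 ('x'=49): chars_in_quartet=4 acc=0x945B1 -> emit 09 45 B1, reset; bytes_emitted=3
After char 4 ('B'=1): chars_in_quartet=1 acc=0x1 bytes_emitted=3
After char 5 ('C'=2): chars_in_quartet=2 acc=0x42 bytes_emitted=3
After char 6 ('x'=49): chars_in_quartet=3 acc=0x10B1 bytes_emitted=3
After char 7 ('A'=0): chars_in_quartet=4 acc=0x42C40 -> emit 04 2C 40, reset; bytes_emitted=6
After char 8 ('x'=49): chars_in_quartet=1 acc=0x31 bytes_emitted=6
After char 9 ('g'=32): chars_in_quartet=2 acc=0xC60 bytes_emitted=6
Padding '==': partial quartet acc=0xC60 -> emit C6; bytes_emitted=7

Answer: 09 45 B1 04 2C 40 C6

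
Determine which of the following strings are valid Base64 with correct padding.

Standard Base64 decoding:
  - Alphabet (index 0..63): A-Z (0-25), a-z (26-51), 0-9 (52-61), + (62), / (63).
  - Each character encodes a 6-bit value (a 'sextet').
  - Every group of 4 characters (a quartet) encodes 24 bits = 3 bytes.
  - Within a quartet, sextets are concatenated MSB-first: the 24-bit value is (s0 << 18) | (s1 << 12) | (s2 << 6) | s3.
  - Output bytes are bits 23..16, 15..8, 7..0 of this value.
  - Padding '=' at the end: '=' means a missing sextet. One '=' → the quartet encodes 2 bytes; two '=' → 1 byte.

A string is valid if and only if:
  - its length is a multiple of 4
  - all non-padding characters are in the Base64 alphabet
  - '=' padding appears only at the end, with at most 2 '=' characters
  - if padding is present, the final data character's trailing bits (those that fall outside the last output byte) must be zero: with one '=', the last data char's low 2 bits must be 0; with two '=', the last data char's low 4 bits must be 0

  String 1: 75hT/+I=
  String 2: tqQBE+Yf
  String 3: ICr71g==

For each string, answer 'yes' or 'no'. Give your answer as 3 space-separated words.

String 1: '75hT/+I=' → valid
String 2: 'tqQBE+Yf' → valid
String 3: 'ICr71g==' → valid

Answer: yes yes yes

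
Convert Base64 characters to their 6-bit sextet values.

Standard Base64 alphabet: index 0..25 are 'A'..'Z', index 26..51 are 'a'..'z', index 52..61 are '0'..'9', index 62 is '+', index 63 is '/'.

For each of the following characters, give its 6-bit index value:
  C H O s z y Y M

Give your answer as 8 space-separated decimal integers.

Answer: 2 7 14 44 51 50 24 12

Derivation:
'C': A..Z range, ord('C') − ord('A') = 2
'H': A..Z range, ord('H') − ord('A') = 7
'O': A..Z range, ord('O') − ord('A') = 14
's': a..z range, 26 + ord('s') − ord('a') = 44
'z': a..z range, 26 + ord('z') − ord('a') = 51
'y': a..z range, 26 + ord('y') − ord('a') = 50
'Y': A..Z range, ord('Y') − ord('A') = 24
'M': A..Z range, ord('M') − ord('A') = 12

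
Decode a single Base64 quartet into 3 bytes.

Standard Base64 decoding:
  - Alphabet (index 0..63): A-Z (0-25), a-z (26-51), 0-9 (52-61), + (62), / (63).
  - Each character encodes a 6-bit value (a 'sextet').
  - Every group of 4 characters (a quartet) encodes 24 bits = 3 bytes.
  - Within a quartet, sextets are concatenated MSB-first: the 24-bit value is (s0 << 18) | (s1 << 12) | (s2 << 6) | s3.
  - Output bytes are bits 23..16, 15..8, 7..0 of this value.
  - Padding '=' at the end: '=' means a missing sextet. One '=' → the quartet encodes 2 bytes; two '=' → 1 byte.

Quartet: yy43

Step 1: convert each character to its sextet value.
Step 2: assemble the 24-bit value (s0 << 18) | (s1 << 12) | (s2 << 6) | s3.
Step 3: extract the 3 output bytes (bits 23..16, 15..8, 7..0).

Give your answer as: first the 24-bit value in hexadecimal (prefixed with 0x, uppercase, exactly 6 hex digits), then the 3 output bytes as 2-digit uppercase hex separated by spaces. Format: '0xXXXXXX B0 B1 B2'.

Sextets: y=50, y=50, 4=56, 3=55
24-bit: (50<<18) | (50<<12) | (56<<6) | 55
      = 0xC80000 | 0x032000 | 0x000E00 | 0x000037
      = 0xCB2E37
Bytes: (v>>16)&0xFF=CB, (v>>8)&0xFF=2E, v&0xFF=37

Answer: 0xCB2E37 CB 2E 37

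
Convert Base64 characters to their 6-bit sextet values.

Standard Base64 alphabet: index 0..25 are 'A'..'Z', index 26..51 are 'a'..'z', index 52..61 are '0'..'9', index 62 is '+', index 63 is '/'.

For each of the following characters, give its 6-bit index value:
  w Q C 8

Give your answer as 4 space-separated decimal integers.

'w': a..z range, 26 + ord('w') − ord('a') = 48
'Q': A..Z range, ord('Q') − ord('A') = 16
'C': A..Z range, ord('C') − ord('A') = 2
'8': 0..9 range, 52 + ord('8') − ord('0') = 60

Answer: 48 16 2 60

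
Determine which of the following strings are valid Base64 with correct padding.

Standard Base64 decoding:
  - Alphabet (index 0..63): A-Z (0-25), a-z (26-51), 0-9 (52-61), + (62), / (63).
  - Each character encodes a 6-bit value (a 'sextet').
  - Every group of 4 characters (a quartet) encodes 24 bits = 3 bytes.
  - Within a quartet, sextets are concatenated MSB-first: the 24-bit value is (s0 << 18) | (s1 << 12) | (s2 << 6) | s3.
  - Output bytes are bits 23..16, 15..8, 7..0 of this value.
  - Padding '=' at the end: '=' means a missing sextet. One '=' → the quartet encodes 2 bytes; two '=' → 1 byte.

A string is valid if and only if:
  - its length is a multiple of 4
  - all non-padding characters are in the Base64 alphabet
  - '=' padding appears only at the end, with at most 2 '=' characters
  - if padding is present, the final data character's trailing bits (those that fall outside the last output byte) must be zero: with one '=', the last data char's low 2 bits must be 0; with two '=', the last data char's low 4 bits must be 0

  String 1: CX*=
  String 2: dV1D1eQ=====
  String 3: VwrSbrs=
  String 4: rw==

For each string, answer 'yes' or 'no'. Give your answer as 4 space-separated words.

Answer: no no yes yes

Derivation:
String 1: 'CX*=' → invalid (bad char(s): ['*'])
String 2: 'dV1D1eQ=====' → invalid (5 pad chars (max 2))
String 3: 'VwrSbrs=' → valid
String 4: 'rw==' → valid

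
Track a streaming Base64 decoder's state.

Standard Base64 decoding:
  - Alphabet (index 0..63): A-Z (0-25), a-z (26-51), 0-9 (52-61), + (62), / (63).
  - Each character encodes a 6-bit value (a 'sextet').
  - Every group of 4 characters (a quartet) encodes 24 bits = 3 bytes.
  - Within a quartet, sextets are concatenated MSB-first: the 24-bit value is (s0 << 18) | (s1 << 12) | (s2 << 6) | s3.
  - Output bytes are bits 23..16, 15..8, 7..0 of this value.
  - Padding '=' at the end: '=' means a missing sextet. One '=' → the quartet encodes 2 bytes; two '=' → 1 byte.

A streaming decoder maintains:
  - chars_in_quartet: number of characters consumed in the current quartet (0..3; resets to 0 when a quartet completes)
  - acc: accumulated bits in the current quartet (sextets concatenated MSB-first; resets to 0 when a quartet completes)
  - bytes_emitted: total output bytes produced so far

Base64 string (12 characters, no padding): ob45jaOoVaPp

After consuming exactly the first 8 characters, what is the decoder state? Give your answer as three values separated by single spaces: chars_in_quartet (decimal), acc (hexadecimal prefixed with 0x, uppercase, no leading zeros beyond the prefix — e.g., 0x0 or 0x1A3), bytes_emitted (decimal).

Answer: 0 0x0 6

Derivation:
After char 0 ('o'=40): chars_in_quartet=1 acc=0x28 bytes_emitted=0
After char 1 ('b'=27): chars_in_quartet=2 acc=0xA1B bytes_emitted=0
After char 2 ('4'=56): chars_in_quartet=3 acc=0x286F8 bytes_emitted=0
After char 3 ('5'=57): chars_in_quartet=4 acc=0xA1BE39 -> emit A1 BE 39, reset; bytes_emitted=3
After char 4 ('j'=35): chars_in_quartet=1 acc=0x23 bytes_emitted=3
After char 5 ('a'=26): chars_in_quartet=2 acc=0x8DA bytes_emitted=3
After char 6 ('O'=14): chars_in_quartet=3 acc=0x2368E bytes_emitted=3
After char 7 ('o'=40): chars_in_quartet=4 acc=0x8DA3A8 -> emit 8D A3 A8, reset; bytes_emitted=6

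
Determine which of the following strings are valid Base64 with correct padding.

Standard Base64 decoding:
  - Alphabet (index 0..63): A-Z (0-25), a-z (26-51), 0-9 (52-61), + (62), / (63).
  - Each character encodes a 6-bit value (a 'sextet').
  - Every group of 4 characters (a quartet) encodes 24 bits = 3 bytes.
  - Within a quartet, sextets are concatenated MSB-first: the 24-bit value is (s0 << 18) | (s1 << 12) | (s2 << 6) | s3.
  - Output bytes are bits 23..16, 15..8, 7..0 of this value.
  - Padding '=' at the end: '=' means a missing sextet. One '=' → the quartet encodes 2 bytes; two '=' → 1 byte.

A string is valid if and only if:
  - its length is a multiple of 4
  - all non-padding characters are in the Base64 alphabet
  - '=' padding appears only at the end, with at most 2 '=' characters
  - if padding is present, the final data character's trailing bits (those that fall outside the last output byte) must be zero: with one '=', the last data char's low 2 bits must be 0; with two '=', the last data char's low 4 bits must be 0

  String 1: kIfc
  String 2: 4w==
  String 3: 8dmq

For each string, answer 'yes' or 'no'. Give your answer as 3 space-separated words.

Answer: yes yes yes

Derivation:
String 1: 'kIfc' → valid
String 2: '4w==' → valid
String 3: '8dmq' → valid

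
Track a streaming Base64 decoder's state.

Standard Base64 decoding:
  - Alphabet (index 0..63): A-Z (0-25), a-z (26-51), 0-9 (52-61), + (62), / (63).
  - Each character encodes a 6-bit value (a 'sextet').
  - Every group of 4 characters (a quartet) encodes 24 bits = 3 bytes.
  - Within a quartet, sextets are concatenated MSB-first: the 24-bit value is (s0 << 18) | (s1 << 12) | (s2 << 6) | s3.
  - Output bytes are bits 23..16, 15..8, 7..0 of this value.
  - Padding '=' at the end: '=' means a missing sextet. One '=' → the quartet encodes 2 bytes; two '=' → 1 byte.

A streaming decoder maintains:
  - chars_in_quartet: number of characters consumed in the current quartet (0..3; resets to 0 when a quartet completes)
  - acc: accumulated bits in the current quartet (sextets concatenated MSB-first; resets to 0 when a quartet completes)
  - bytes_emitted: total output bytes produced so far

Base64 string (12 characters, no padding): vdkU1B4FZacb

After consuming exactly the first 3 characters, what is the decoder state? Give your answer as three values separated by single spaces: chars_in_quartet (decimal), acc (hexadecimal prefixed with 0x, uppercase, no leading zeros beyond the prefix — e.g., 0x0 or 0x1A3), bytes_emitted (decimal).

Answer: 3 0x2F764 0

Derivation:
After char 0 ('v'=47): chars_in_quartet=1 acc=0x2F bytes_emitted=0
After char 1 ('d'=29): chars_in_quartet=2 acc=0xBDD bytes_emitted=0
After char 2 ('k'=36): chars_in_quartet=3 acc=0x2F764 bytes_emitted=0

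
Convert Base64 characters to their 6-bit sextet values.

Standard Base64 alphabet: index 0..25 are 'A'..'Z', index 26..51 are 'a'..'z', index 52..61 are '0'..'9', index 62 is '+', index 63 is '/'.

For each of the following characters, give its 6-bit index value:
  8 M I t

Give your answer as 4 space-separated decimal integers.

'8': 0..9 range, 52 + ord('8') − ord('0') = 60
'M': A..Z range, ord('M') − ord('A') = 12
'I': A..Z range, ord('I') − ord('A') = 8
't': a..z range, 26 + ord('t') − ord('a') = 45

Answer: 60 12 8 45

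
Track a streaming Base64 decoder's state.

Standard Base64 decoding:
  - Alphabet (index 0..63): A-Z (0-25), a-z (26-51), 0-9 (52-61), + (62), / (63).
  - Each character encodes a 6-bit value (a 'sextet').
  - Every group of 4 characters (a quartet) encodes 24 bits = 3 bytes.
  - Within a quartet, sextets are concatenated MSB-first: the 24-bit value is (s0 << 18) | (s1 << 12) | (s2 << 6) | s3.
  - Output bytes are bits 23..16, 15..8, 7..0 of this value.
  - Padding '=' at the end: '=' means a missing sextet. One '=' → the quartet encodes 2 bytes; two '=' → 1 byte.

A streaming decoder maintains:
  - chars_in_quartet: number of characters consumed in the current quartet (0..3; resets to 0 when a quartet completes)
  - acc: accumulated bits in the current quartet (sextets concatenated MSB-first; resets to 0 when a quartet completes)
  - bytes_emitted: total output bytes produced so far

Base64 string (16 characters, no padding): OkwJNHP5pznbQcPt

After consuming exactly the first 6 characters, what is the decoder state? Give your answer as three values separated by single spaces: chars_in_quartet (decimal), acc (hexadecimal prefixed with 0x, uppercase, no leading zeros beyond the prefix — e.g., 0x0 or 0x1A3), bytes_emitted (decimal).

After char 0 ('O'=14): chars_in_quartet=1 acc=0xE bytes_emitted=0
After char 1 ('k'=36): chars_in_quartet=2 acc=0x3A4 bytes_emitted=0
After char 2 ('w'=48): chars_in_quartet=3 acc=0xE930 bytes_emitted=0
After char 3 ('J'=9): chars_in_quartet=4 acc=0x3A4C09 -> emit 3A 4C 09, reset; bytes_emitted=3
After char 4 ('N'=13): chars_in_quartet=1 acc=0xD bytes_emitted=3
After char 5 ('H'=7): chars_in_quartet=2 acc=0x347 bytes_emitted=3

Answer: 2 0x347 3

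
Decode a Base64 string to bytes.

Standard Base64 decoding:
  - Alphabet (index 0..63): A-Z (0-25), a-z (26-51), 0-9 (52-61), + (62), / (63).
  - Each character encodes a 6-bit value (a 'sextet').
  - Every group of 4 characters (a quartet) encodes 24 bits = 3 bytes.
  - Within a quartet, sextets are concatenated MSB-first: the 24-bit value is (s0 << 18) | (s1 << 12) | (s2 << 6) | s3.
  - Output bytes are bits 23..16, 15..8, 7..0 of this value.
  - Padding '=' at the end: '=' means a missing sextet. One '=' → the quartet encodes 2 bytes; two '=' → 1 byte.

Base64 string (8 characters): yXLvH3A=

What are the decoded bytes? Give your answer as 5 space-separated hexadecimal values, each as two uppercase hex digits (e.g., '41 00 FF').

After char 0 ('y'=50): chars_in_quartet=1 acc=0x32 bytes_emitted=0
After char 1 ('X'=23): chars_in_quartet=2 acc=0xC97 bytes_emitted=0
After char 2 ('L'=11): chars_in_quartet=3 acc=0x325CB bytes_emitted=0
After char 3 ('v'=47): chars_in_quartet=4 acc=0xC972EF -> emit C9 72 EF, reset; bytes_emitted=3
After char 4 ('H'=7): chars_in_quartet=1 acc=0x7 bytes_emitted=3
After char 5 ('3'=55): chars_in_quartet=2 acc=0x1F7 bytes_emitted=3
After char 6 ('A'=0): chars_in_quartet=3 acc=0x7DC0 bytes_emitted=3
Padding '=': partial quartet acc=0x7DC0 -> emit 1F 70; bytes_emitted=5

Answer: C9 72 EF 1F 70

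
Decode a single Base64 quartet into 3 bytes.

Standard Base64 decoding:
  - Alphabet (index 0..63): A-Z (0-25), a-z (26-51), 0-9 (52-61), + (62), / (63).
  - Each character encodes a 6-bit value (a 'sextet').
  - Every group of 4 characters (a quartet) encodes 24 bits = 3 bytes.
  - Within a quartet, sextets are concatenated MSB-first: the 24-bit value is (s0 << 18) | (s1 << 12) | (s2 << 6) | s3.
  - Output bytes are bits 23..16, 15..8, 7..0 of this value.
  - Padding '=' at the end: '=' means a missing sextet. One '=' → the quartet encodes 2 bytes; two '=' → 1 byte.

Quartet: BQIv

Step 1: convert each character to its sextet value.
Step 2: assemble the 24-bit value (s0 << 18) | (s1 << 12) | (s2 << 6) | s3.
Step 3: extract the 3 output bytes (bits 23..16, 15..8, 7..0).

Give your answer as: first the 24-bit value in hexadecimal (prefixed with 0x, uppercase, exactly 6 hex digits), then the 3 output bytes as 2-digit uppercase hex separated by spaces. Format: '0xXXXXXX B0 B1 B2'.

Answer: 0x05022F 05 02 2F

Derivation:
Sextets: B=1, Q=16, I=8, v=47
24-bit: (1<<18) | (16<<12) | (8<<6) | 47
      = 0x040000 | 0x010000 | 0x000200 | 0x00002F
      = 0x05022F
Bytes: (v>>16)&0xFF=05, (v>>8)&0xFF=02, v&0xFF=2F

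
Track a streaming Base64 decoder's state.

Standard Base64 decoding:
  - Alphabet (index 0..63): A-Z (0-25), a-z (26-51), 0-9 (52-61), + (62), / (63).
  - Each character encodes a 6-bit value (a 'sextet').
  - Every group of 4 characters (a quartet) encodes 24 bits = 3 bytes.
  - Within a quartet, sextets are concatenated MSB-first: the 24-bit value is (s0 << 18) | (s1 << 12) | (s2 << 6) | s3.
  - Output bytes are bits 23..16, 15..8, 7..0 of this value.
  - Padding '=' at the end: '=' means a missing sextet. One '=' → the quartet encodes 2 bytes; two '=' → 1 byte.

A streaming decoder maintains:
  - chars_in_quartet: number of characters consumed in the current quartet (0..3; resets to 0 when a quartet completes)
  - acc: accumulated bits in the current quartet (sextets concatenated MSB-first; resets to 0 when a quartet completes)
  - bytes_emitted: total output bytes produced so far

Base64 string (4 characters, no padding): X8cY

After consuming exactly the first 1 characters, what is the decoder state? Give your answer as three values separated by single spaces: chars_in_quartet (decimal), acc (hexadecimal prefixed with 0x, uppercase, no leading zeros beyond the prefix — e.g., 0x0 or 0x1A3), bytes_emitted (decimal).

Answer: 1 0x17 0

Derivation:
After char 0 ('X'=23): chars_in_quartet=1 acc=0x17 bytes_emitted=0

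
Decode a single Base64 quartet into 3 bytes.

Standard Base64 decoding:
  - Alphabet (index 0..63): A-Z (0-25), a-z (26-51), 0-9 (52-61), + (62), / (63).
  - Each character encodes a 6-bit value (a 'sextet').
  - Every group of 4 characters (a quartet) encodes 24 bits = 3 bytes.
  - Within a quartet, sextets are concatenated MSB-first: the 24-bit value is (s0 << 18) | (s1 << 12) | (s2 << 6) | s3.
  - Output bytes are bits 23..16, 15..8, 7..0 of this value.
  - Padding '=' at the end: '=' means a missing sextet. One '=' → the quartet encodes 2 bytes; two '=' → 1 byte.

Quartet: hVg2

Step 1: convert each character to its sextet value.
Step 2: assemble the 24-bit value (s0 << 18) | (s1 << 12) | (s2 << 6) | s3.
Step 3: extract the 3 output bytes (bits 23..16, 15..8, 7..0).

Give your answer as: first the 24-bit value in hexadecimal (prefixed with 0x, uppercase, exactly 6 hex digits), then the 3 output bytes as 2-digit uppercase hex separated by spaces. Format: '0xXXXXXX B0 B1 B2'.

Sextets: h=33, V=21, g=32, 2=54
24-bit: (33<<18) | (21<<12) | (32<<6) | 54
      = 0x840000 | 0x015000 | 0x000800 | 0x000036
      = 0x855836
Bytes: (v>>16)&0xFF=85, (v>>8)&0xFF=58, v&0xFF=36

Answer: 0x855836 85 58 36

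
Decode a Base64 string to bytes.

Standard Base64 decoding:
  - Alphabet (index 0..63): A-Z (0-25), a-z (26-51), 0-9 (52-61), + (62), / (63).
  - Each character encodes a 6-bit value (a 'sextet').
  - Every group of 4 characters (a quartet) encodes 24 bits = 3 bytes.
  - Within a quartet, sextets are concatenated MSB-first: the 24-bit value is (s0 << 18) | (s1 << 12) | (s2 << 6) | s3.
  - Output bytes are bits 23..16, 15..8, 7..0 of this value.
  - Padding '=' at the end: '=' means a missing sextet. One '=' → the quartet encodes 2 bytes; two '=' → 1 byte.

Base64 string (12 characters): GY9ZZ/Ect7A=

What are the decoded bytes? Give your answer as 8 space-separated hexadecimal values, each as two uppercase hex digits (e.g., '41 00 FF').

Answer: 19 8F 59 67 F1 1C B7 B0

Derivation:
After char 0 ('G'=6): chars_in_quartet=1 acc=0x6 bytes_emitted=0
After char 1 ('Y'=24): chars_in_quartet=2 acc=0x198 bytes_emitted=0
After char 2 ('9'=61): chars_in_quartet=3 acc=0x663D bytes_emitted=0
After char 3 ('Z'=25): chars_in_quartet=4 acc=0x198F59 -> emit 19 8F 59, reset; bytes_emitted=3
After char 4 ('Z'=25): chars_in_quartet=1 acc=0x19 bytes_emitted=3
After char 5 ('/'=63): chars_in_quartet=2 acc=0x67F bytes_emitted=3
After char 6 ('E'=4): chars_in_quartet=3 acc=0x19FC4 bytes_emitted=3
After char 7 ('c'=28): chars_in_quartet=4 acc=0x67F11C -> emit 67 F1 1C, reset; bytes_emitted=6
After char 8 ('t'=45): chars_in_quartet=1 acc=0x2D bytes_emitted=6
After char 9 ('7'=59): chars_in_quartet=2 acc=0xB7B bytes_emitted=6
After char 10 ('A'=0): chars_in_quartet=3 acc=0x2DEC0 bytes_emitted=6
Padding '=': partial quartet acc=0x2DEC0 -> emit B7 B0; bytes_emitted=8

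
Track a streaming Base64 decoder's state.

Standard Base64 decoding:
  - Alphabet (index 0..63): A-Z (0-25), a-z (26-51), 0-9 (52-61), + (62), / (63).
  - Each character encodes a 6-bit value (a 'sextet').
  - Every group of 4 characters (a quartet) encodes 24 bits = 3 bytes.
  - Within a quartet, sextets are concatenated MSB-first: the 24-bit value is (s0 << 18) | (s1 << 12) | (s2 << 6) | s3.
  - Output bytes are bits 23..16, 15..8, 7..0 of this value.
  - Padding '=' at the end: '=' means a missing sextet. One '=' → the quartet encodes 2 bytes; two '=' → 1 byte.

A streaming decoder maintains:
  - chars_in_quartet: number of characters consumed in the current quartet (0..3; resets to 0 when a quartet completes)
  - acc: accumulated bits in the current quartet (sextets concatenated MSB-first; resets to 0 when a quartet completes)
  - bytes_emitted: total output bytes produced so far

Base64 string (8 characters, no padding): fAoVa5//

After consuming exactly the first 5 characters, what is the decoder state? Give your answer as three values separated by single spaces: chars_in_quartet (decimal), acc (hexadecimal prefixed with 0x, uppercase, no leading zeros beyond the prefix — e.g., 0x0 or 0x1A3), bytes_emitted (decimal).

After char 0 ('f'=31): chars_in_quartet=1 acc=0x1F bytes_emitted=0
After char 1 ('A'=0): chars_in_quartet=2 acc=0x7C0 bytes_emitted=0
After char 2 ('o'=40): chars_in_quartet=3 acc=0x1F028 bytes_emitted=0
After char 3 ('V'=21): chars_in_quartet=4 acc=0x7C0A15 -> emit 7C 0A 15, reset; bytes_emitted=3
After char 4 ('a'=26): chars_in_quartet=1 acc=0x1A bytes_emitted=3

Answer: 1 0x1A 3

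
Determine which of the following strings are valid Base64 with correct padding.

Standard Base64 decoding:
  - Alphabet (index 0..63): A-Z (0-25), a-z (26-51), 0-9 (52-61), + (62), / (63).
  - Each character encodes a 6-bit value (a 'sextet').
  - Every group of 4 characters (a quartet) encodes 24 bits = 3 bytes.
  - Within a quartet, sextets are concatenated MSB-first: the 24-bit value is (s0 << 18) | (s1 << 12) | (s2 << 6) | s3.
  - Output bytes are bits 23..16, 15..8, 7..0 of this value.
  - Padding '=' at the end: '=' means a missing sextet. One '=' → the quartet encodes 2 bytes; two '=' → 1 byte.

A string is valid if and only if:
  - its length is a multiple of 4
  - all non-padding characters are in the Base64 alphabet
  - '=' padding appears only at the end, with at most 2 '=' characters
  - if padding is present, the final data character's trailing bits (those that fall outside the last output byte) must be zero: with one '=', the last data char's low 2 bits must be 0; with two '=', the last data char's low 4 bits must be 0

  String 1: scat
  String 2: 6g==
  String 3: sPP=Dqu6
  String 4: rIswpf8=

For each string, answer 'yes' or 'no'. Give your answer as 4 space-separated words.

String 1: 'scat' → valid
String 2: '6g==' → valid
String 3: 'sPP=Dqu6' → invalid (bad char(s): ['=']; '=' in middle)
String 4: 'rIswpf8=' → valid

Answer: yes yes no yes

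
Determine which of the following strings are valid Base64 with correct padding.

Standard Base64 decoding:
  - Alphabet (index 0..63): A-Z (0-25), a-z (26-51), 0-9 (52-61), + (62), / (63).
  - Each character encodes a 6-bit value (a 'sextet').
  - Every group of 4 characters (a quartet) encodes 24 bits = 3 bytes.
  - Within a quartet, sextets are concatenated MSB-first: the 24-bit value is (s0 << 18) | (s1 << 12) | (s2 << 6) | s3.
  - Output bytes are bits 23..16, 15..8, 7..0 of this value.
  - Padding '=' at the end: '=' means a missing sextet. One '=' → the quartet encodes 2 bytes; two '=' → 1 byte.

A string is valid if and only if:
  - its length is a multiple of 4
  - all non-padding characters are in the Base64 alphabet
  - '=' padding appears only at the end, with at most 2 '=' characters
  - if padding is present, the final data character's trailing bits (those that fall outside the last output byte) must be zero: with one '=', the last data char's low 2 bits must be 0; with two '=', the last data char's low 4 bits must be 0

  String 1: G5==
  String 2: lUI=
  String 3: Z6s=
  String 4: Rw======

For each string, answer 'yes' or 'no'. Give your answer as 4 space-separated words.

String 1: 'G5==' → invalid (bad trailing bits)
String 2: 'lUI=' → valid
String 3: 'Z6s=' → valid
String 4: 'Rw======' → invalid (6 pad chars (max 2))

Answer: no yes yes no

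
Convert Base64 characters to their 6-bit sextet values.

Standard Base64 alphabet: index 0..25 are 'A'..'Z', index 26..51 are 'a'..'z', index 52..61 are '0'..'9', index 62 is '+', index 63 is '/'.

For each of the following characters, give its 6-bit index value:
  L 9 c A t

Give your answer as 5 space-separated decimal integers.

Answer: 11 61 28 0 45

Derivation:
'L': A..Z range, ord('L') − ord('A') = 11
'9': 0..9 range, 52 + ord('9') − ord('0') = 61
'c': a..z range, 26 + ord('c') − ord('a') = 28
'A': A..Z range, ord('A') − ord('A') = 0
't': a..z range, 26 + ord('t') − ord('a') = 45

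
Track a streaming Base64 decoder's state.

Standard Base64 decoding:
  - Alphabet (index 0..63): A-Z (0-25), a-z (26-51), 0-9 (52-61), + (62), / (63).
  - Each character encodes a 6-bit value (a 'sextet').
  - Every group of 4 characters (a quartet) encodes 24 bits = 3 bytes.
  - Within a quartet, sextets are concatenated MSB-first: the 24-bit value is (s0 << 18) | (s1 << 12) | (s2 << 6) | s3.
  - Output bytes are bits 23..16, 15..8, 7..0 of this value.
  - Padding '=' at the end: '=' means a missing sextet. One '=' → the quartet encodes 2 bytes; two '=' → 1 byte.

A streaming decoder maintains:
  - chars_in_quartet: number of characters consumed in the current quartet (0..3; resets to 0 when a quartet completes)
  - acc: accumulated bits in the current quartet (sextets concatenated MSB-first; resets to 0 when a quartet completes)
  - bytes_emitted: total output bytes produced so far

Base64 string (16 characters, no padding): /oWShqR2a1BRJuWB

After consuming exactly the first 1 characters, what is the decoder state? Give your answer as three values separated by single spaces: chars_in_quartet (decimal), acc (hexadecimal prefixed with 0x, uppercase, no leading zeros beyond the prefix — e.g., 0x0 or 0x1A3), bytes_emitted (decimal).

After char 0 ('/'=63): chars_in_quartet=1 acc=0x3F bytes_emitted=0

Answer: 1 0x3F 0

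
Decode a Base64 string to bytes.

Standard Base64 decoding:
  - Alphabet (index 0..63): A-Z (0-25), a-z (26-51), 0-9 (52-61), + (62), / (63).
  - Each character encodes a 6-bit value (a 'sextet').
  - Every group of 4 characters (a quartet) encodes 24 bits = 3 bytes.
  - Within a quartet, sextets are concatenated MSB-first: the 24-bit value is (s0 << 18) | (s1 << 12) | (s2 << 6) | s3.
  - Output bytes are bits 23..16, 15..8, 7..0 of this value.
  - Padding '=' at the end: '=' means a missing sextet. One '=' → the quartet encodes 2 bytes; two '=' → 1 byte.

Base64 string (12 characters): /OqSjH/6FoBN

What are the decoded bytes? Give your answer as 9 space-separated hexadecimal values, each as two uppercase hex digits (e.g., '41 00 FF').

After char 0 ('/'=63): chars_in_quartet=1 acc=0x3F bytes_emitted=0
After char 1 ('O'=14): chars_in_quartet=2 acc=0xFCE bytes_emitted=0
After char 2 ('q'=42): chars_in_quartet=3 acc=0x3F3AA bytes_emitted=0
After char 3 ('S'=18): chars_in_quartet=4 acc=0xFCEA92 -> emit FC EA 92, reset; bytes_emitted=3
After char 4 ('j'=35): chars_in_quartet=1 acc=0x23 bytes_emitted=3
After char 5 ('H'=7): chars_in_quartet=2 acc=0x8C7 bytes_emitted=3
After char 6 ('/'=63): chars_in_quartet=3 acc=0x231FF bytes_emitted=3
After char 7 ('6'=58): chars_in_quartet=4 acc=0x8C7FFA -> emit 8C 7F FA, reset; bytes_emitted=6
After char 8 ('F'=5): chars_in_quartet=1 acc=0x5 bytes_emitted=6
After char 9 ('o'=40): chars_in_quartet=2 acc=0x168 bytes_emitted=6
After char 10 ('B'=1): chars_in_quartet=3 acc=0x5A01 bytes_emitted=6
After char 11 ('N'=13): chars_in_quartet=4 acc=0x16804D -> emit 16 80 4D, reset; bytes_emitted=9

Answer: FC EA 92 8C 7F FA 16 80 4D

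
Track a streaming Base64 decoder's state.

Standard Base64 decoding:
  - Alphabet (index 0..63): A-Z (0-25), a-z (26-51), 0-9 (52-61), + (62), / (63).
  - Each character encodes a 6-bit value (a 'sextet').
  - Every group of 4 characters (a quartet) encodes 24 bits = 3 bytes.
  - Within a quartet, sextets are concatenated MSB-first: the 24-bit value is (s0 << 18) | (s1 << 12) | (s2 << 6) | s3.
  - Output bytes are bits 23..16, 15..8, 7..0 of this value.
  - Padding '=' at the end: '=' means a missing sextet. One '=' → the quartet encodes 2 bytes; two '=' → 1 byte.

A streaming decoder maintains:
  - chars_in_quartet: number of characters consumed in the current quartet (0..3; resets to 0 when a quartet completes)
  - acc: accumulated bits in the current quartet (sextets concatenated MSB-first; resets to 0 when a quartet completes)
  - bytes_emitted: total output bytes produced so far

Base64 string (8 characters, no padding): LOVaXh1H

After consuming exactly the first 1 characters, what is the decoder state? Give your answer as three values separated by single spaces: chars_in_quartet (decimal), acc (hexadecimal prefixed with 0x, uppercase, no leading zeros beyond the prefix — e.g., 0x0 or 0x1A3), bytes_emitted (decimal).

After char 0 ('L'=11): chars_in_quartet=1 acc=0xB bytes_emitted=0

Answer: 1 0xB 0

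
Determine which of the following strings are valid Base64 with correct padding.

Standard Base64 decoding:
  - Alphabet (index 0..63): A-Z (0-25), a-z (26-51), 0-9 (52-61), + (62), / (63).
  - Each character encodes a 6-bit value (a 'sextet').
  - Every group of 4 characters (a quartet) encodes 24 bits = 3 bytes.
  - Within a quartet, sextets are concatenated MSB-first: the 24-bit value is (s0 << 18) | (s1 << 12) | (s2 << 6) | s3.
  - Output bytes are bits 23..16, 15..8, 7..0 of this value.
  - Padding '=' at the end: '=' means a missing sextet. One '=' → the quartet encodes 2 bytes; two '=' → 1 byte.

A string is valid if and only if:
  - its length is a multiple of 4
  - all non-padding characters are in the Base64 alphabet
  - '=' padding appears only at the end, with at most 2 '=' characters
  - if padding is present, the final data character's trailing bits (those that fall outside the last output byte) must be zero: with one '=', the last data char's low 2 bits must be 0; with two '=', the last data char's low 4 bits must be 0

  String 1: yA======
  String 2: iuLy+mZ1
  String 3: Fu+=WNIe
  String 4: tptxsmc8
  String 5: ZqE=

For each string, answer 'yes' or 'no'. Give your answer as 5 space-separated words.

Answer: no yes no yes yes

Derivation:
String 1: 'yA======' → invalid (6 pad chars (max 2))
String 2: 'iuLy+mZ1' → valid
String 3: 'Fu+=WNIe' → invalid (bad char(s): ['=']; '=' in middle)
String 4: 'tptxsmc8' → valid
String 5: 'ZqE=' → valid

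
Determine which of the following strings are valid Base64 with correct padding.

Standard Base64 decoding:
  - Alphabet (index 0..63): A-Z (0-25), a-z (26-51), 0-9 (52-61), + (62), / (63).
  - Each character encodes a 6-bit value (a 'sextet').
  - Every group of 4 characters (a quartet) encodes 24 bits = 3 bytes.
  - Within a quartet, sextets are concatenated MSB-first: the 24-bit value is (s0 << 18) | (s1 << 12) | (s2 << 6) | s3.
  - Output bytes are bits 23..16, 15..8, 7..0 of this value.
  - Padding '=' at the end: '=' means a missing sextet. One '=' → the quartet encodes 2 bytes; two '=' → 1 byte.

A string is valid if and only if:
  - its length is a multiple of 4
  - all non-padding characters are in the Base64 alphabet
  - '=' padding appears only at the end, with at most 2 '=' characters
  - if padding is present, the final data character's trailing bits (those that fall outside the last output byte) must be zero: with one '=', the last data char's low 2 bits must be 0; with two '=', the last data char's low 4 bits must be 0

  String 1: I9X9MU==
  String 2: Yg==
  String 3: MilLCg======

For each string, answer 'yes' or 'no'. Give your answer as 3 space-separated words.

Answer: no yes no

Derivation:
String 1: 'I9X9MU==' → invalid (bad trailing bits)
String 2: 'Yg==' → valid
String 3: 'MilLCg======' → invalid (6 pad chars (max 2))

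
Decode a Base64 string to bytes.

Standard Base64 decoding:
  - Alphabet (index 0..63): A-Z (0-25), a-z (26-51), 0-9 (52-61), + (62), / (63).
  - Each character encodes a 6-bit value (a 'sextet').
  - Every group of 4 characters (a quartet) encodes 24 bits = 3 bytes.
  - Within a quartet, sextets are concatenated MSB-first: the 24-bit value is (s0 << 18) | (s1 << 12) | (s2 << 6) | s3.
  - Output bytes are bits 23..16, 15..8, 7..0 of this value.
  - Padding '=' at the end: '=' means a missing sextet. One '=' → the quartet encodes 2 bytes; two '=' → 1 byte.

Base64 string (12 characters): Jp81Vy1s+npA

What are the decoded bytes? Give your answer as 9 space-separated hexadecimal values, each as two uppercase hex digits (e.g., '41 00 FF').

After char 0 ('J'=9): chars_in_quartet=1 acc=0x9 bytes_emitted=0
After char 1 ('p'=41): chars_in_quartet=2 acc=0x269 bytes_emitted=0
After char 2 ('8'=60): chars_in_quartet=3 acc=0x9A7C bytes_emitted=0
After char 3 ('1'=53): chars_in_quartet=4 acc=0x269F35 -> emit 26 9F 35, reset; bytes_emitted=3
After char 4 ('V'=21): chars_in_quartet=1 acc=0x15 bytes_emitted=3
After char 5 ('y'=50): chars_in_quartet=2 acc=0x572 bytes_emitted=3
After char 6 ('1'=53): chars_in_quartet=3 acc=0x15CB5 bytes_emitted=3
After char 7 ('s'=44): chars_in_quartet=4 acc=0x572D6C -> emit 57 2D 6C, reset; bytes_emitted=6
After char 8 ('+'=62): chars_in_quartet=1 acc=0x3E bytes_emitted=6
After char 9 ('n'=39): chars_in_quartet=2 acc=0xFA7 bytes_emitted=6
After char 10 ('p'=41): chars_in_quartet=3 acc=0x3E9E9 bytes_emitted=6
After char 11 ('A'=0): chars_in_quartet=4 acc=0xFA7A40 -> emit FA 7A 40, reset; bytes_emitted=9

Answer: 26 9F 35 57 2D 6C FA 7A 40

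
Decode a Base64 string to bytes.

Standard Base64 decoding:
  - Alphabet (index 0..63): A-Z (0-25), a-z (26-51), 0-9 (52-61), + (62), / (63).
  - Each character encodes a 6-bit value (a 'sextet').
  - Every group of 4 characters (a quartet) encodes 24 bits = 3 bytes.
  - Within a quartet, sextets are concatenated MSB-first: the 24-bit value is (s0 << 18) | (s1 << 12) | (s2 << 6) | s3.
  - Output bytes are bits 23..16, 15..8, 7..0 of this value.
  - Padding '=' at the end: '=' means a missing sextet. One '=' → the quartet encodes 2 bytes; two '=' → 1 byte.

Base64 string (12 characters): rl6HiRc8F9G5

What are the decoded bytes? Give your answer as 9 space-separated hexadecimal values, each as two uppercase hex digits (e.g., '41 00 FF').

After char 0 ('r'=43): chars_in_quartet=1 acc=0x2B bytes_emitted=0
After char 1 ('l'=37): chars_in_quartet=2 acc=0xAE5 bytes_emitted=0
After char 2 ('6'=58): chars_in_quartet=3 acc=0x2B97A bytes_emitted=0
After char 3 ('H'=7): chars_in_quartet=4 acc=0xAE5E87 -> emit AE 5E 87, reset; bytes_emitted=3
After char 4 ('i'=34): chars_in_quartet=1 acc=0x22 bytes_emitted=3
After char 5 ('R'=17): chars_in_quartet=2 acc=0x891 bytes_emitted=3
After char 6 ('c'=28): chars_in_quartet=3 acc=0x2245C bytes_emitted=3
After char 7 ('8'=60): chars_in_quartet=4 acc=0x89173C -> emit 89 17 3C, reset; bytes_emitted=6
After char 8 ('F'=5): chars_in_quartet=1 acc=0x5 bytes_emitted=6
After char 9 ('9'=61): chars_in_quartet=2 acc=0x17D bytes_emitted=6
After char 10 ('G'=6): chars_in_quartet=3 acc=0x5F46 bytes_emitted=6
After char 11 ('5'=57): chars_in_quartet=4 acc=0x17D1B9 -> emit 17 D1 B9, reset; bytes_emitted=9

Answer: AE 5E 87 89 17 3C 17 D1 B9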